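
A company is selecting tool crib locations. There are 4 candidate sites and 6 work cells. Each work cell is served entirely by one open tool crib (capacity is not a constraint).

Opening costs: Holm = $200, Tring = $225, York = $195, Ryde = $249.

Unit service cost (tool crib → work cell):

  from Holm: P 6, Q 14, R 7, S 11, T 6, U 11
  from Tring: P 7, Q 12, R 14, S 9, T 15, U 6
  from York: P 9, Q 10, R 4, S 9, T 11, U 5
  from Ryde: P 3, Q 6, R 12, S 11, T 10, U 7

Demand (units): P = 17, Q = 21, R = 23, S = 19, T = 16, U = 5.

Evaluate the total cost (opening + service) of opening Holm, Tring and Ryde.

Total cost: 1309

Each work cell is assigned to its cheapest site among the open ones.
{Holm, Tring, Ryde}: P→Ryde 3·17=51, Q→Ryde 6·21=126, R→Holm 7·23=161, S→Tring 9·19=171, T→Holm 6·16=96, U→Tring 6·5=30. Service 635; fixed 674; total 1309.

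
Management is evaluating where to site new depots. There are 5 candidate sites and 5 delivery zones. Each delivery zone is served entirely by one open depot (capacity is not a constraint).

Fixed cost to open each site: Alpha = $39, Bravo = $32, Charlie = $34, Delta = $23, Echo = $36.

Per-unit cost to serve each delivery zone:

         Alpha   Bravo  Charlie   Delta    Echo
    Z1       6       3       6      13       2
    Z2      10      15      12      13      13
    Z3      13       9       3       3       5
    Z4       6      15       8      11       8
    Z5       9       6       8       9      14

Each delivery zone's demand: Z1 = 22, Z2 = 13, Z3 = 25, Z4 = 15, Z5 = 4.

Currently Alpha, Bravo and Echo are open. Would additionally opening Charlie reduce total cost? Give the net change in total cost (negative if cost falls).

Current service cost with {Alpha, Bravo, Echo}: 413.
Adding Charlie: each delivery zone re-picks its cheapest; new service cost 363, saving 50.
Extra fixed cost: 34. Net change = 34 − 50 = -16.
(Totals: 520 → 504.)

Yes — net change −16 (cost falls by 16).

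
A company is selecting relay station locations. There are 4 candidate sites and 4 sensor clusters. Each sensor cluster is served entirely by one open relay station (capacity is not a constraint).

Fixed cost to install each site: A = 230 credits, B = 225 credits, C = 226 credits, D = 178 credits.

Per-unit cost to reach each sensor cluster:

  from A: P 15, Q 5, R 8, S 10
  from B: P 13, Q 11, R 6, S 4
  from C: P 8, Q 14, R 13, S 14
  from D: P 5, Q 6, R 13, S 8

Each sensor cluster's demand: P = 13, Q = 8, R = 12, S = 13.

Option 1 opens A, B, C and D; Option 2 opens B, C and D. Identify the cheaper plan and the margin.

Option 1: {A, B, C, D}: P→D 5·13=65, Q→A 5·8=40, R→B 6·12=72, S→B 4·13=52. Service 229; fixed 859; total 1088.
Option 2: {B, C, D}: P→D 5·13=65, Q→D 6·8=48, R→B 6·12=72, S→B 4·13=52. Service 237; fixed 629; total 866.
Difference: |1088 − 866| = 222.

Option 2 is cheaper by 222.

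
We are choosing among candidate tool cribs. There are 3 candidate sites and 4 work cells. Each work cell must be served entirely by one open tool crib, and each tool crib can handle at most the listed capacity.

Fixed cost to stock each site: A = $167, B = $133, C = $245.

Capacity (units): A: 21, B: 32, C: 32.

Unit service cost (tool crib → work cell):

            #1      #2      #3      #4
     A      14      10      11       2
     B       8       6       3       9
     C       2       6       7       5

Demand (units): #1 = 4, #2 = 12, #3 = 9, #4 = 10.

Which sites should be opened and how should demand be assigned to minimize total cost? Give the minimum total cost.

Open {A, B}: #1→B 8·4=32, #2→B 6·12=72, #3→B 3·9=27, #4→A 2·10=20.
Loads: A carries 10/21, B carries 25/32. Service 151; fixed 300; total 451.
Next best feasible plan costs 475.

Minimum total cost: 451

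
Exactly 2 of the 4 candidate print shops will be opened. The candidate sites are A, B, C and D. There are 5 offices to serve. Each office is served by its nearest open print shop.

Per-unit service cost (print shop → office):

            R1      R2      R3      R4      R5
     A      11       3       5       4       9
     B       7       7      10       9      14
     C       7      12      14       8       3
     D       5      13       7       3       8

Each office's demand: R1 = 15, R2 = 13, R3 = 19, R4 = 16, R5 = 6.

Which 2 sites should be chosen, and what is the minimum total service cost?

With exactly 2 open, each office uses its cheapest among the chosen.
{A, D}: R1→D 5·15=75, R2→A 3·13=39, R3→A 5·19=95, R4→D 3·16=48, R5→D 8·6=48. Service cost 305.
{A, C}: service cost 321
{A, B}: service cost 357
Among all 6 size-2 choices, {A, D} is lowest.

Choose A and D; total service cost 305.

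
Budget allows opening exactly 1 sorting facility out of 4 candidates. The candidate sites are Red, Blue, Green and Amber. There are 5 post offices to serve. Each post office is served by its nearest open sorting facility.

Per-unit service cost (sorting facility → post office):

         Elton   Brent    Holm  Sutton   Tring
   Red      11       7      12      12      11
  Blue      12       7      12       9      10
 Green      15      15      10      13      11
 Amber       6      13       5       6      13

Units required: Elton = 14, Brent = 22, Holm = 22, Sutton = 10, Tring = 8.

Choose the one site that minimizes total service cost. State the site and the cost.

With exactly 1 open, each post office uses its cheapest among the chosen.
{Amber}: Elton→Amber 6·14=84, Brent→Amber 13·22=286, Holm→Amber 5·22=110, Sutton→Amber 6·10=60, Tring→Amber 13·8=104. Service cost 644.
{Blue}: service cost 756
{Red}: service cost 780
Among all 4 size-1 choices, {Amber} is lowest.

Choose Amber only; total service cost 644.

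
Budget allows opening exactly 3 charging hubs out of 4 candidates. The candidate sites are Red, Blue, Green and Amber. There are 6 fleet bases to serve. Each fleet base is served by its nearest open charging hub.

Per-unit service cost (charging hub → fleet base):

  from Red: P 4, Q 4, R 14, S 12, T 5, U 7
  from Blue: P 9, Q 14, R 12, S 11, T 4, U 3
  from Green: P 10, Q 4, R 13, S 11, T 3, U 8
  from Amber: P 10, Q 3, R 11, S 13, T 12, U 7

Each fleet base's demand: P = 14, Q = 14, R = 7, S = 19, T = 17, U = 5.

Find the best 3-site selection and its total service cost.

With exactly 3 open, each fleet base uses its cheapest among the chosen.
{Red, Blue, Amber}: P→Red 4·14=56, Q→Amber 3·14=42, R→Amber 11·7=77, S→Blue 11·19=209, T→Blue 4·17=68, U→Blue 3·5=15. Service cost 467.
{Red, Green, Amber}: service cost 470
{Red, Blue, Green}: service cost 471
Among all 4 size-3 choices, {Red, Blue, Amber} is lowest.

Choose Red, Blue and Amber; total service cost 467.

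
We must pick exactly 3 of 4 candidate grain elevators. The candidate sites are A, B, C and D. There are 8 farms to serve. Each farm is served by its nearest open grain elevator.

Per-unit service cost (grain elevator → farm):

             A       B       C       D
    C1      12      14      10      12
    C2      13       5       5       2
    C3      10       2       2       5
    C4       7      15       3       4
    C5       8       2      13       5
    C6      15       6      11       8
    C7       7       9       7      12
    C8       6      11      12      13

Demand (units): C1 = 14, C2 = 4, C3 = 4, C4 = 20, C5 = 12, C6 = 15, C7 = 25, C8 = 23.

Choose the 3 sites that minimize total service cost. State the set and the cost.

Choose A, B and C; total service cost 655.

With exactly 3 open, each farm uses its cheapest among the chosen.
{A, B, C}: C1→C 10·14=140, C2→B 5·4=20, C3→B 2·4=8, C4→C 3·20=60, C5→B 2·12=24, C6→B 6·15=90, C7→A 7·25=175, C8→A 6·23=138. Service cost 655.
{A, B, D}: service cost 691
{A, C, D}: service cost 709
Among all 4 size-3 choices, {A, B, C} is lowest.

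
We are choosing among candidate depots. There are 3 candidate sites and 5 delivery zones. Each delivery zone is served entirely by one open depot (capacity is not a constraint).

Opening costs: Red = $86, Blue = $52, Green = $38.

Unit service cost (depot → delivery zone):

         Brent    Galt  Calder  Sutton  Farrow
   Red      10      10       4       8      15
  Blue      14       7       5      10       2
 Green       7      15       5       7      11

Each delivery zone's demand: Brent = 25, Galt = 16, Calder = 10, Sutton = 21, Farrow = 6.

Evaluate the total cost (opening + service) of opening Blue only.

Each delivery zone is assigned to its cheapest site among the open ones.
{Blue}: Brent→Blue 14·25=350, Galt→Blue 7·16=112, Calder→Blue 5·10=50, Sutton→Blue 10·21=210, Farrow→Blue 2·6=12. Service 734; fixed 52; total 786.

Total cost: 786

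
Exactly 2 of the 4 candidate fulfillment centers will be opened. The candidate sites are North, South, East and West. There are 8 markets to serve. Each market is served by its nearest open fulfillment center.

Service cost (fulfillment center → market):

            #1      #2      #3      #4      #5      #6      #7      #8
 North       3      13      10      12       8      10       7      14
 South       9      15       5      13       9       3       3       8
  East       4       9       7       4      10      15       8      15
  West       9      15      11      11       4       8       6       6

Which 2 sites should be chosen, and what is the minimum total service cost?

With exactly 2 open, each market uses its cheapest among the chosen.
{South, East}: #1→East 4, #2→East 9, #3→South 5, #4→East 4, #5→South 9, #6→South 3, #7→South 3, #8→South 8. Service cost 45.
{East, West}: service cost 48
{North, South}: service cost 55
Among all 6 size-2 choices, {South, East} is lowest.

Choose South and East; total service cost 45.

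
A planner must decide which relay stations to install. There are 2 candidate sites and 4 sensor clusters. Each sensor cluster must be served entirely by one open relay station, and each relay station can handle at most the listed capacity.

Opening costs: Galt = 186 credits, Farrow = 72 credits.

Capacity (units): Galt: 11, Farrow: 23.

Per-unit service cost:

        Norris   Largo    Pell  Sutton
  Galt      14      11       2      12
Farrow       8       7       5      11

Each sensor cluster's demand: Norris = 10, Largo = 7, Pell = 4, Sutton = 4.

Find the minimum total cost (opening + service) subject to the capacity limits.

Open {Galt, Farrow}: Norris→Farrow 8·10=80, Largo→Farrow 7·7=49, Pell→Galt 2·4=8, Sutton→Farrow 11·4=44.
Loads: Galt carries 4/11, Farrow carries 21/23. Service 181; fixed 258; total 439.
Next best feasible plan costs 443.

Minimum total cost: 439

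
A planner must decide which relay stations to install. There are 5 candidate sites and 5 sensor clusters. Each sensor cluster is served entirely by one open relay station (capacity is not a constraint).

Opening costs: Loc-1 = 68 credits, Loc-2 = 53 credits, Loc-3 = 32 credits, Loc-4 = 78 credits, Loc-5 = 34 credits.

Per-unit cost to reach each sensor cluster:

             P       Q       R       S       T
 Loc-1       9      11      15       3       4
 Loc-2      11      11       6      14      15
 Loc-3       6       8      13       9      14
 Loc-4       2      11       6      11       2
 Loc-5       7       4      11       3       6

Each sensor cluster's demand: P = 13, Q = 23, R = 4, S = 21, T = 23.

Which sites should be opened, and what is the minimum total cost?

For any fixed open set, each sensor cluster goes to its cheapest open site; total = fixed + service.
{Loc-4, Loc-5}: P→Loc-4 2·13=26, Q→Loc-5 4·23=92, R→Loc-4 6·4=24, S→Loc-5 3·21=63, T→Loc-4 2·23=46. Service 251; fixed 112; total 363.
{Loc-3, Loc-4, Loc-5}: P→Loc-4 2·13=26, Q→Loc-5 4·23=92, R→Loc-4 6·4=24, S→Loc-5 3·21=63, T→Loc-4 2·23=46. Service 251; fixed 144; total 395.
{Loc-2, Loc-4, Loc-5}: P→Loc-4 2·13=26, Q→Loc-5 4·23=92, R→Loc-2 6·4=24, S→Loc-5 3·21=63, T→Loc-4 2·23=46. Service 251; fixed 165; total 416.
{Loc-1, Loc-2, Loc-3, Loc-4, Loc-5}: service 251 + fixed 265 = 516
No other subset beats 363.

Open Loc-4 and Loc-5; minimum total cost 363.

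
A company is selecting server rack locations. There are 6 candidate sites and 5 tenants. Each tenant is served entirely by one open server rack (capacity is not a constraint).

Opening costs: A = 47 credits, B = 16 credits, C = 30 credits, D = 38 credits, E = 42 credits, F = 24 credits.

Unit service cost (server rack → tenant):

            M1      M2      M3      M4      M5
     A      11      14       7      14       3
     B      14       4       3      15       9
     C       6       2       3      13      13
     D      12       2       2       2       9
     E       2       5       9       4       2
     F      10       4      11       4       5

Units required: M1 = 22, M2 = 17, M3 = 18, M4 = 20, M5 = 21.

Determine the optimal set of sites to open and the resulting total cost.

For any fixed open set, each tenant goes to its cheapest open site; total = fixed + service.
{D, E}: M1→E 2·22=44, M2→D 2·17=34, M3→D 2·18=36, M4→D 2·20=40, M5→E 2·21=42. Service 196; fixed 80; total 276.
{B, D, E}: service 196 + fixed 96 = 292
{D, E, F}: service 196 + fixed 104 = 300
{A, B, C, D, E, F}: M1→E 2·22=44, M2→C 2·17=34, M3→D 2·18=36, M4→D 2·20=40, M5→E 2·21=42. Service 196; fixed 197; total 393.
No other subset beats 276.

Open D and E; minimum total cost 276.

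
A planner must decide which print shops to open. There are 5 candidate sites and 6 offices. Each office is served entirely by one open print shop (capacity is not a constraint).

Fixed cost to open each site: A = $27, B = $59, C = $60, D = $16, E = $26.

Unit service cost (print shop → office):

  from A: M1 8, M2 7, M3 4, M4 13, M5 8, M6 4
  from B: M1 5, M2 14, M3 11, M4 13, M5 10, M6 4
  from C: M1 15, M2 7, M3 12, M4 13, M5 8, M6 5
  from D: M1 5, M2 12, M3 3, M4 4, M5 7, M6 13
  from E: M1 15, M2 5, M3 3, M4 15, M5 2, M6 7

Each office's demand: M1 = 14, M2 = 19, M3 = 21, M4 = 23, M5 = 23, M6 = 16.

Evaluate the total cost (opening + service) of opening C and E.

Each office is assigned to its cheapest site among the open ones.
{C, E}: M1→C 15·14=210, M2→E 5·19=95, M3→E 3·21=63, M4→C 13·23=299, M5→E 2·23=46, M6→C 5·16=80. Service 793; fixed 86; total 879.

Total cost: 879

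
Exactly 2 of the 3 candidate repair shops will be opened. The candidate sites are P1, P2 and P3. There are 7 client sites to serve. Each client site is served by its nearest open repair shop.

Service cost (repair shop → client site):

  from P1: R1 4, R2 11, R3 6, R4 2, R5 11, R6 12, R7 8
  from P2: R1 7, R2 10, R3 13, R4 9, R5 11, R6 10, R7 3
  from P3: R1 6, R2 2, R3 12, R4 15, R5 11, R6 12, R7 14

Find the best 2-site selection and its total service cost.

Choose P1 and P3; total service cost 45.

With exactly 2 open, each client site uses its cheapest among the chosen.
{P1, P3}: R1→P1 4, R2→P3 2, R3→P1 6, R4→P1 2, R5→P1 11, R6→P1 12, R7→P1 8. Service cost 45.
{P1, P2}: service cost 46
{P2, P3}: service cost 53
Among all 3 size-2 choices, {P1, P3} is lowest.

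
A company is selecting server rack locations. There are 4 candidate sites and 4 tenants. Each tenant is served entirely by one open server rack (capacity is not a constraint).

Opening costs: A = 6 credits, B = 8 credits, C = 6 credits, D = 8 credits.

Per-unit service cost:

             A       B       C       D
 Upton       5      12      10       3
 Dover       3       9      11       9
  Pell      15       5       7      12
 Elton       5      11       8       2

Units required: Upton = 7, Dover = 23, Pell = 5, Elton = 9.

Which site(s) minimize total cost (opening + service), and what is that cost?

For any fixed open set, each tenant goes to its cheapest open site; total = fixed + service.
{A, B, D}: Upton→D 3·7=21, Dover→A 3·23=69, Pell→B 5·5=25, Elton→D 2·9=18. Service 133; fixed 22; total 155.
{A, B, C, D}: service 133 + fixed 28 = 161
{A, C, D}: service 143 + fixed 20 = 163
{A}: service 224 + fixed 6 = 230
No other subset beats 155.

Open A, B and D; minimum total cost 155.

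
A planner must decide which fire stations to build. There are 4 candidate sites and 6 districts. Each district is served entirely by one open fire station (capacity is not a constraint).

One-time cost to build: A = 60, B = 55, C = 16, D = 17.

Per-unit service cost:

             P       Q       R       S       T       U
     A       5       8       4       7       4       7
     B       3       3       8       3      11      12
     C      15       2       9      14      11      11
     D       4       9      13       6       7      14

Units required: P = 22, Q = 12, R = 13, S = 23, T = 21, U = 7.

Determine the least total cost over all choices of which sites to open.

For any fixed open set, each district goes to its cheapest open site; total = fixed + service.
{A, B}: P→B 3·22=66, Q→B 3·12=36, R→A 4·13=52, S→B 3·23=69, T→A 4·21=84, U→A 7·7=49. Service 356; fixed 115; total 471.
{A, B, C}: service 344 + fixed 131 = 475
{A, B, D}: P→B 3·22=66, Q→B 3·12=36, R→A 4·13=52, S→B 3·23=69, T→A 4·21=84, U→A 7·7=49. Service 356; fixed 132; total 488.
{A, B, C, D}: P→B 3·22=66, Q→C 2·12=24, R→A 4·13=52, S→B 3·23=69, T→A 4·21=84, U→A 7·7=49. Service 344; fixed 148; total 492.
No other subset beats 471.

Minimum total cost: 471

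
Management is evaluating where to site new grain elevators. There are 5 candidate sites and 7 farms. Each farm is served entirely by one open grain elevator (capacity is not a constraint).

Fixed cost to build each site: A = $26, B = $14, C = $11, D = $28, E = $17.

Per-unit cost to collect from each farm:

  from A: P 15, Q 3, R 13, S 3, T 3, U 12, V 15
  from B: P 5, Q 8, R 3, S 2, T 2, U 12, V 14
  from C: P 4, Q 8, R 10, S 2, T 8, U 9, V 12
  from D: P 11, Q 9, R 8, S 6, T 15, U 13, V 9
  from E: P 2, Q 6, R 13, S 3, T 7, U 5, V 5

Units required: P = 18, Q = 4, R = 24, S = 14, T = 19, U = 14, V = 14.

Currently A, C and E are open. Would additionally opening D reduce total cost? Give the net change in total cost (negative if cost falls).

Yes — net change −20 (cost falls by 20).

Current service cost with {A, C, E}: 513.
Adding D: each farm re-picks its cheapest; new service cost 465, saving 48.
Extra fixed cost: 28. Net change = 28 − 48 = -20.
(Totals: 567 → 547.)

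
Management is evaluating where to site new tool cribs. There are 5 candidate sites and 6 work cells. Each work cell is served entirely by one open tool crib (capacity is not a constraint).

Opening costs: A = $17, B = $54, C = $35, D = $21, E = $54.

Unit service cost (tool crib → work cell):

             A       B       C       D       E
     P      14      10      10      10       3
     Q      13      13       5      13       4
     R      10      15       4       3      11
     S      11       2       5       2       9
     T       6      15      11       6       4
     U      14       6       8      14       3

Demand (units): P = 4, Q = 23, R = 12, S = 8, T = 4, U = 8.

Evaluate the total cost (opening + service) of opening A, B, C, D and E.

Total cost: 377

Each work cell is assigned to its cheapest site among the open ones.
{A, B, C, D, E}: P→E 3·4=12, Q→E 4·23=92, R→D 3·12=36, S→B 2·8=16, T→E 4·4=16, U→E 3·8=24. Service 196; fixed 181; total 377.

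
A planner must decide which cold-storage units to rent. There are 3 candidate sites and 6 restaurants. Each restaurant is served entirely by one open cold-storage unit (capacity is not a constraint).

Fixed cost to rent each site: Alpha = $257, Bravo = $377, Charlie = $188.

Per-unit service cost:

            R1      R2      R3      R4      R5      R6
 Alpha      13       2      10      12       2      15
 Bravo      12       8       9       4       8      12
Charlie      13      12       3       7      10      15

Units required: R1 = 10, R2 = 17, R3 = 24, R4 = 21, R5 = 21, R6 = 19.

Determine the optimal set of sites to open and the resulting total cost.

For any fixed open set, each restaurant goes to its cheapest open site; total = fixed + service.
{Alpha, Charlie}: R1→Alpha 13·10=130, R2→Alpha 2·17=34, R3→Charlie 3·24=72, R4→Charlie 7·21=147, R5→Alpha 2·21=42, R6→Alpha 15·19=285. Service 710; fixed 445; total 1155.
{Charlie}: service 1048 + fixed 188 = 1236
{Alpha}: service 983 + fixed 257 = 1240
{Alpha, Bravo, Charlie}: service 580 + fixed 822 = 1402
No other subset beats 1155.

Open Alpha and Charlie; minimum total cost 1155.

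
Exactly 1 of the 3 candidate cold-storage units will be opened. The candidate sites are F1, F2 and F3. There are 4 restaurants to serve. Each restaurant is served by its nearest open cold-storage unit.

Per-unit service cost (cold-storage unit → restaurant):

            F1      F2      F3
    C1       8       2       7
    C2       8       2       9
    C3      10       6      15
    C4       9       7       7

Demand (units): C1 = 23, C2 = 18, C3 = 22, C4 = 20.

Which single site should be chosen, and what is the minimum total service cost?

With exactly 1 open, each restaurant uses its cheapest among the chosen.
{F2}: C1→F2 2·23=46, C2→F2 2·18=36, C3→F2 6·22=132, C4→F2 7·20=140. Service cost 354.
{F1}: service cost 728
{F3}: service cost 793
Among all 3 size-1 choices, {F2} is lowest.

Choose F2 only; total service cost 354.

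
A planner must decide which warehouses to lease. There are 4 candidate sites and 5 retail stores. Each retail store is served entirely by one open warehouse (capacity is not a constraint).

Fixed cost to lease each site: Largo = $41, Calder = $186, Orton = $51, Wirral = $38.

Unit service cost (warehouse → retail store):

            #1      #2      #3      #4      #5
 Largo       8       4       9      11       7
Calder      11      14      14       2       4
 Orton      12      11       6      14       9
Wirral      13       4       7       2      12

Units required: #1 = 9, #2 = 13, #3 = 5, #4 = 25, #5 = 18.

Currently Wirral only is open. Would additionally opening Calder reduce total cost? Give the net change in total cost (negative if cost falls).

Current service cost with {Wirral}: 470.
Adding Calder: each retail store re-picks its cheapest; new service cost 308, saving 162.
Extra fixed cost: 186. Net change = 186 − 162 = 24.
(Totals: 508 → 532.)

No — net change +24 (cost rises by 24).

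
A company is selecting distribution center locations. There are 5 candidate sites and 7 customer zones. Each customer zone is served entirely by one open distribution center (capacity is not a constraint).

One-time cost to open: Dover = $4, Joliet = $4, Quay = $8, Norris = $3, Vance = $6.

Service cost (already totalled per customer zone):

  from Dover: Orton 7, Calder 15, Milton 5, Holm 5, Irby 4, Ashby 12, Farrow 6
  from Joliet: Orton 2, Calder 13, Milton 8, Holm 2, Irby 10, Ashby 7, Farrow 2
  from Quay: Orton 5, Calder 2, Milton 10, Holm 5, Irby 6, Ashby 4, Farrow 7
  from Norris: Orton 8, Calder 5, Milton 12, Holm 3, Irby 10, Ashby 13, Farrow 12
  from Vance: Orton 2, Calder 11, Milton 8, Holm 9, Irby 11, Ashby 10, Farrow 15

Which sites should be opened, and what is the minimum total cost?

Open Dover, Joliet and Quay; minimum total cost 37.

For any fixed open set, each customer zone goes to its cheapest open site; total = fixed + service.
{Dover, Joliet, Quay}: Orton→Joliet 2, Calder→Quay 2, Milton→Dover 5, Holm→Joliet 2, Irby→Dover 4, Ashby→Quay 4, Farrow→Joliet 2. Service 21; fixed 16; total 37.
{Dover, Joliet, Norris}: Orton→Joliet 2, Calder→Norris 5, Milton→Dover 5, Holm→Joliet 2, Irby→Dover 4, Ashby→Joliet 7, Farrow→Joliet 2. Service 27; fixed 11; total 38.
{Joliet, Quay}: service 26 + fixed 12 = 38
{Dover, Joliet, Quay, Norris, Vance}: Orton→Joliet 2, Calder→Quay 2, Milton→Dover 5, Holm→Joliet 2, Irby→Dover 4, Ashby→Quay 4, Farrow→Joliet 2. Service 21; fixed 25; total 46.
No other subset beats 37.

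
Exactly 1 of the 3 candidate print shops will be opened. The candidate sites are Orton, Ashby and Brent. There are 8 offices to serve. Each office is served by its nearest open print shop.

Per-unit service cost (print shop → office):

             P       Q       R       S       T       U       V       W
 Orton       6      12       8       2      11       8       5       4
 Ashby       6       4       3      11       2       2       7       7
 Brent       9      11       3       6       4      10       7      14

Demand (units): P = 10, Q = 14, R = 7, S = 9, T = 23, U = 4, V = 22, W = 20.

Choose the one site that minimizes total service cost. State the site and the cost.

Choose Ashby only; total service cost 584.

With exactly 1 open, each office uses its cheapest among the chosen.
{Ashby}: P→Ashby 6·10=60, Q→Ashby 4·14=56, R→Ashby 3·7=21, S→Ashby 11·9=99, T→Ashby 2·23=46, U→Ashby 2·4=8, V→Ashby 7·22=154, W→Ashby 7·20=140. Service cost 584.
{Orton}: service cost 777
{Brent}: service cost 885
Among all 3 size-1 choices, {Ashby} is lowest.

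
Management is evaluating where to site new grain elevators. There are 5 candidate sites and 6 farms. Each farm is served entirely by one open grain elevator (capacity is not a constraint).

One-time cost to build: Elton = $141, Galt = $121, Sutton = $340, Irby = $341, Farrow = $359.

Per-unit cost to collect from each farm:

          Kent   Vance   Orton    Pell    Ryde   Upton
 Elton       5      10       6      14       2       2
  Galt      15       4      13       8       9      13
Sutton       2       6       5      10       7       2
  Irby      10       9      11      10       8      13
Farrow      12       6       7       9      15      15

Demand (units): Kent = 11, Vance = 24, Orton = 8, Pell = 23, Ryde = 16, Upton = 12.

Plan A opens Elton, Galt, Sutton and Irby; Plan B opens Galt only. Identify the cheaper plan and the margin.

Plan A: {Elton, Galt, Sutton, Irby}: Kent→Sutton 2·11=22, Vance→Galt 4·24=96, Orton→Sutton 5·8=40, Pell→Galt 8·23=184, Ryde→Elton 2·16=32, Upton→Elton 2·12=24. Service 398; fixed 943; total 1341.
Plan B: {Galt}: Kent→Galt 15·11=165, Vance→Galt 4·24=96, Orton→Galt 13·8=104, Pell→Galt 8·23=184, Ryde→Galt 9·16=144, Upton→Galt 13·12=156. Service 849; fixed 121; total 970.
Difference: |1341 − 970| = 371.

Plan B is cheaper by 371.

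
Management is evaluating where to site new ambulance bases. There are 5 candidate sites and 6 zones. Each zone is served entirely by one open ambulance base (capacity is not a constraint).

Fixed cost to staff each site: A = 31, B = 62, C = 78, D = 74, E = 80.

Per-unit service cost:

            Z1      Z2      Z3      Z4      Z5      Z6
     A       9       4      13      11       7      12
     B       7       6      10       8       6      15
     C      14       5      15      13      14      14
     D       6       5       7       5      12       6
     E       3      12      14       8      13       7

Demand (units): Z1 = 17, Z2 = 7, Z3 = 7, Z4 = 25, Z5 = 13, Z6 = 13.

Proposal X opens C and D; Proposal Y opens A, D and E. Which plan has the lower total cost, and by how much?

Proposal X: {C, D}: Z1→D 6·17=102, Z2→C 5·7=35, Z3→D 7·7=49, Z4→D 5·25=125, Z5→D 12·13=156, Z6→D 6·13=78. Service 545; fixed 152; total 697.
Proposal Y: {A, D, E}: Z1→E 3·17=51, Z2→A 4·7=28, Z3→D 7·7=49, Z4→D 5·25=125, Z5→A 7·13=91, Z6→D 6·13=78. Service 422; fixed 185; total 607.
Difference: |697 − 607| = 90.

Proposal Y is cheaper by 90.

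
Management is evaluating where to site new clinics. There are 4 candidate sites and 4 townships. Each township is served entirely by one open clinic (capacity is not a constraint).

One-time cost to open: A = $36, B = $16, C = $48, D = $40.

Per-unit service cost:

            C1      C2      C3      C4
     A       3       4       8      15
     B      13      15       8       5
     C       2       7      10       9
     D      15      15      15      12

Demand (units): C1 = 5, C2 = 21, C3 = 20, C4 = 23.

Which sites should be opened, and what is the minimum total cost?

For any fixed open set, each township goes to its cheapest open site; total = fixed + service.
{A, B}: C1→A 3·5=15, C2→A 4·21=84, C3→A 8·20=160, C4→B 5·23=115. Service 374; fixed 52; total 426.
{A, B, D}: C1→A 3·5=15, C2→A 4·21=84, C3→A 8·20=160, C4→B 5·23=115. Service 374; fixed 92; total 466.
{A, B, C}: C1→C 2·5=10, C2→A 4·21=84, C3→A 8·20=160, C4→B 5·23=115. Service 369; fixed 100; total 469.
{A, B, C, D}: service 369 + fixed 140 = 509
No other subset beats 426.

Open A and B; minimum total cost 426.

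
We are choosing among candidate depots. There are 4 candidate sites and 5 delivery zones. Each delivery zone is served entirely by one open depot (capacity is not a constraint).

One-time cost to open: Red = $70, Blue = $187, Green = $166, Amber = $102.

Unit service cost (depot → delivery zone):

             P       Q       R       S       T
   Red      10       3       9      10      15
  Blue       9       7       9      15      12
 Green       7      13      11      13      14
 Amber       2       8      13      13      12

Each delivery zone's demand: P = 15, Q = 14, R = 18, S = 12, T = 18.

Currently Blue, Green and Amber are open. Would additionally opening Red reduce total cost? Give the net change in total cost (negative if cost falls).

Yes — net change −22 (cost falls by 22).

Current service cost with {Blue, Green, Amber}: 662.
Adding Red: each delivery zone re-picks its cheapest; new service cost 570, saving 92.
Extra fixed cost: 70. Net change = 70 − 92 = -22.
(Totals: 1117 → 1095.)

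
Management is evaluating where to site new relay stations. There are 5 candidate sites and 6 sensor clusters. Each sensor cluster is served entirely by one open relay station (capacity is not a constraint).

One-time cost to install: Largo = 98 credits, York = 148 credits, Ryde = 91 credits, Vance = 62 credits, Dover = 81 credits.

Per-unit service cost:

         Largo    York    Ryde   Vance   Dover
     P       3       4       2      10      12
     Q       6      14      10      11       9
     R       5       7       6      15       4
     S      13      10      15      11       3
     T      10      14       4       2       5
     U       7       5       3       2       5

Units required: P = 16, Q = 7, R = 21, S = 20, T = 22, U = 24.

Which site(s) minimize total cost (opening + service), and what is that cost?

For any fixed open set, each sensor cluster goes to its cheapest open site; total = fixed + service.
{Ryde, Vance, Dover}: P→Ryde 2·16=32, Q→Dover 9·7=63, R→Dover 4·21=84, S→Dover 3·20=60, T→Vance 2·22=44, U→Vance 2·24=48. Service 331; fixed 234; total 565.
{Largo, Vance, Dover}: service 326 + fixed 241 = 567
{Ryde, Dover}: service 399 + fixed 172 = 571
{Largo, York, Ryde, Vance, Dover}: service 310 + fixed 480 = 790
No other subset beats 565.

Open Ryde, Vance and Dover; minimum total cost 565.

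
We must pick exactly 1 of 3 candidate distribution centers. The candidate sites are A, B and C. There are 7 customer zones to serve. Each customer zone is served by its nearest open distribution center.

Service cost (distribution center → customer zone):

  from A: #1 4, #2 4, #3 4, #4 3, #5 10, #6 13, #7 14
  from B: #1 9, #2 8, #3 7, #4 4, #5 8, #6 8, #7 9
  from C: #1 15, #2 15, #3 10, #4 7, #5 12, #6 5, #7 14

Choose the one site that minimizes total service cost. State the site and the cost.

With exactly 1 open, each customer zone uses its cheapest among the chosen.
{A}: #1→A 4, #2→A 4, #3→A 4, #4→A 3, #5→A 10, #6→A 13, #7→A 14. Service cost 52.
{B}: service cost 53
{C}: service cost 78
Among all 3 size-1 choices, {A} is lowest.

Choose A only; total service cost 52.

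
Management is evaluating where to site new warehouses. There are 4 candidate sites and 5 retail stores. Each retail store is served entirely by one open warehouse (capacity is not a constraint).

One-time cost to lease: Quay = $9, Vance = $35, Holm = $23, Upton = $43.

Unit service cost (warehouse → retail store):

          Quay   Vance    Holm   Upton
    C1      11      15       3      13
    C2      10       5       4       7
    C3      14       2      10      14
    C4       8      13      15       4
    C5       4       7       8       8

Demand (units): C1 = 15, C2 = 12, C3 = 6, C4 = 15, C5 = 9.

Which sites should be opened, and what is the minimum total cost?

For any fixed open set, each retail store goes to its cheapest open site; total = fixed + service.
{Quay, Vance, Holm, Upton}: C1→Holm 3·15=45, C2→Holm 4·12=48, C3→Vance 2·6=12, C4→Upton 4·15=60, C5→Quay 4·9=36. Service 201; fixed 110; total 311.
{Quay, Holm, Upton}: C1→Holm 3·15=45, C2→Holm 4·12=48, C3→Holm 10·6=60, C4→Upton 4·15=60, C5→Quay 4·9=36. Service 249; fixed 75; total 324.
{Quay, Vance, Holm}: service 261 + fixed 67 = 328
{Quay}: service 525 + fixed 9 = 534
No other subset beats 311.

Open Quay, Vance, Holm and Upton; minimum total cost 311.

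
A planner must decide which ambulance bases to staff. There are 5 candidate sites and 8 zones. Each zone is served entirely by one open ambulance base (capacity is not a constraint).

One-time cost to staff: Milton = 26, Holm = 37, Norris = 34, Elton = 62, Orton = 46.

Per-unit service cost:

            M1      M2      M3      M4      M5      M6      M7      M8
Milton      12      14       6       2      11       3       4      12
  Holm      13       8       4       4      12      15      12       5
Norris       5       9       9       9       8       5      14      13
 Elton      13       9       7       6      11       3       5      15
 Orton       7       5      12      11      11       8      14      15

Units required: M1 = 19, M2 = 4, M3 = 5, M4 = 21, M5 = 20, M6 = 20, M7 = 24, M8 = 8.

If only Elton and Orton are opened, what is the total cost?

Each zone is assigned to its cheapest site among the open ones.
{Elton, Orton}: M1→Orton 7·19=133, M2→Orton 5·4=20, M3→Elton 7·5=35, M4→Elton 6·21=126, M5→Elton 11·20=220, M6→Elton 3·20=60, M7→Elton 5·24=120, M8→Elton 15·8=120. Service 834; fixed 108; total 942.

Total cost: 942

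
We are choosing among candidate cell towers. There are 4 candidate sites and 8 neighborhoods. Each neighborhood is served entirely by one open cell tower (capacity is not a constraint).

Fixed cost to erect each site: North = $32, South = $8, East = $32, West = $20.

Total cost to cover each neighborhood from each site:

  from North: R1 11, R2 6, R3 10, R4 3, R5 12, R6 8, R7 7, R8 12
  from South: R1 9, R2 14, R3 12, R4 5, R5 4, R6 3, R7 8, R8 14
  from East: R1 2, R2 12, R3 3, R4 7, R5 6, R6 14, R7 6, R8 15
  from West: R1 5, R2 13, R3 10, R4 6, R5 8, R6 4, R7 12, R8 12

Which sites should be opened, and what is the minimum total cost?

Open South only; minimum total cost 77.

For any fixed open set, each neighborhood goes to its cheapest open site; total = fixed + service.
{South}: R1→South 9, R2→South 14, R3→South 12, R4→South 5, R5→South 4, R6→South 3, R7→South 8, R8→South 14. Service 69; fixed 8; total 77.
{South, West}: service 60 + fixed 28 = 88
{South, East}: service 49 + fixed 40 = 89
{North, South, East, West}: service 39 + fixed 92 = 131
No other subset beats 77.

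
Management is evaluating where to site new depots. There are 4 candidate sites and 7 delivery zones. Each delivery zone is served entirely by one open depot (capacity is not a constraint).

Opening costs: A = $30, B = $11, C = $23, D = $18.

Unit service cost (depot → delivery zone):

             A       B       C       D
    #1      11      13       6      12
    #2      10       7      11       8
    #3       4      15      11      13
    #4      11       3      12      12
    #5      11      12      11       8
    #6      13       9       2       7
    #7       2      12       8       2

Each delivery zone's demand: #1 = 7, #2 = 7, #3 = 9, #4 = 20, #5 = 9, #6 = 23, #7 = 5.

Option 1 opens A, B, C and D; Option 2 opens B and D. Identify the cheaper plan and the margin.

Option 1 is cheaper by 185.

Option 1: {A, B, C, D}: #1→C 6·7=42, #2→B 7·7=49, #3→A 4·9=36, #4→B 3·20=60, #5→D 8·9=72, #6→C 2·23=46, #7→A 2·5=10. Service 315; fixed 82; total 397.
Option 2: {B, D}: #1→D 12·7=84, #2→B 7·7=49, #3→D 13·9=117, #4→B 3·20=60, #5→D 8·9=72, #6→D 7·23=161, #7→D 2·5=10. Service 553; fixed 29; total 582.
Difference: |397 − 582| = 185.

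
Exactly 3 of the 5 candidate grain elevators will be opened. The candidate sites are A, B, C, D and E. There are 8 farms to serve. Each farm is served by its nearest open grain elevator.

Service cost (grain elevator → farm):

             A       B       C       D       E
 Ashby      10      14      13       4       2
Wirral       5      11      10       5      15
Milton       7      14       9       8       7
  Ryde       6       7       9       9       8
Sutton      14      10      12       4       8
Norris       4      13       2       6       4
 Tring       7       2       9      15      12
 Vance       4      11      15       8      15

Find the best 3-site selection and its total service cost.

Choose A, B and D; total service cost 36.

With exactly 3 open, each farm uses its cheapest among the chosen.
{A, B, D}: Ashby→D 4, Wirral→A 5, Milton→A 7, Ryde→A 6, Sutton→D 4, Norris→A 4, Tring→B 2, Vance→A 4. Service cost 36.
{A, B, E}: service cost 38
{A, C, D}: service cost 39
Among all 10 size-3 choices, {A, B, D} is lowest.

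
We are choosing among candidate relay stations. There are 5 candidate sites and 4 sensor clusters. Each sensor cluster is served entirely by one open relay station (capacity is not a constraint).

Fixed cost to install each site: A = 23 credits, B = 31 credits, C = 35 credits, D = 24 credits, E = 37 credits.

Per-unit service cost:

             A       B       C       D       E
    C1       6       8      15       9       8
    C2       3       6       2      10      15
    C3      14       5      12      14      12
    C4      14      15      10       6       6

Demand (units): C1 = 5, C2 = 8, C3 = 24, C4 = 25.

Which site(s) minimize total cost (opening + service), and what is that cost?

For any fixed open set, each sensor cluster goes to its cheapest open site; total = fixed + service.
{A, B, D}: C1→A 6·5=30, C2→A 3·8=24, C3→B 5·24=120, C4→D 6·25=150. Service 324; fixed 78; total 402.
{B, D}: service 358 + fixed 55 = 413
{A, B, E}: service 324 + fixed 91 = 415
{A, B, C, D, E}: service 316 + fixed 150 = 466
No other subset beats 402.

Open A, B and D; minimum total cost 402.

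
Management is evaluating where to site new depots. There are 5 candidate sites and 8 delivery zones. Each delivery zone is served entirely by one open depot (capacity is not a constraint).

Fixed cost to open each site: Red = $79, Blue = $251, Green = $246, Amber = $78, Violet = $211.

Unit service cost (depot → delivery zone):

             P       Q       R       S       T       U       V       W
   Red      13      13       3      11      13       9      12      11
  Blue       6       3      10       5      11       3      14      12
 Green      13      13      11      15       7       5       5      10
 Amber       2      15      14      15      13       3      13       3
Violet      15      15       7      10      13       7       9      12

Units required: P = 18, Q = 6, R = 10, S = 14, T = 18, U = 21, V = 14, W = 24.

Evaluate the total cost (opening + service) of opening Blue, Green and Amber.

Total cost: 1130

Each delivery zone is assigned to its cheapest site among the open ones.
{Blue, Green, Amber}: P→Amber 2·18=36, Q→Blue 3·6=18, R→Blue 10·10=100, S→Blue 5·14=70, T→Green 7·18=126, U→Blue 3·21=63, V→Green 5·14=70, W→Amber 3·24=72. Service 555; fixed 575; total 1130.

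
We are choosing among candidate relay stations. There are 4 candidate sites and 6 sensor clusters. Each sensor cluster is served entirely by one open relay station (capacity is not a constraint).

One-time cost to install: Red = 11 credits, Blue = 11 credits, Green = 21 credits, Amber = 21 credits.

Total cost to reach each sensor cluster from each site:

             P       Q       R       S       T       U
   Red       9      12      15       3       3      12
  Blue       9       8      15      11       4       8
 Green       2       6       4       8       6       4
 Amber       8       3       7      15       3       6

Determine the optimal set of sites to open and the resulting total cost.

For any fixed open set, each sensor cluster goes to its cheapest open site; total = fixed + service.
{Green}: P→Green 2, Q→Green 6, R→Green 4, S→Green 8, T→Green 6, U→Green 4. Service 30; fixed 21; total 51.
{Red, Green}: P→Green 2, Q→Green 6, R→Green 4, S→Red 3, T→Red 3, U→Green 4. Service 22; fixed 32; total 54.
{Blue, Green}: P→Green 2, Q→Green 6, R→Green 4, S→Green 8, T→Blue 4, U→Green 4. Service 28; fixed 32; total 60.
{Red, Blue, Green, Amber}: P→Green 2, Q→Amber 3, R→Green 4, S→Red 3, T→Red 3, U→Green 4. Service 19; fixed 64; total 83.
No other subset beats 51.

Open Green only; minimum total cost 51.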